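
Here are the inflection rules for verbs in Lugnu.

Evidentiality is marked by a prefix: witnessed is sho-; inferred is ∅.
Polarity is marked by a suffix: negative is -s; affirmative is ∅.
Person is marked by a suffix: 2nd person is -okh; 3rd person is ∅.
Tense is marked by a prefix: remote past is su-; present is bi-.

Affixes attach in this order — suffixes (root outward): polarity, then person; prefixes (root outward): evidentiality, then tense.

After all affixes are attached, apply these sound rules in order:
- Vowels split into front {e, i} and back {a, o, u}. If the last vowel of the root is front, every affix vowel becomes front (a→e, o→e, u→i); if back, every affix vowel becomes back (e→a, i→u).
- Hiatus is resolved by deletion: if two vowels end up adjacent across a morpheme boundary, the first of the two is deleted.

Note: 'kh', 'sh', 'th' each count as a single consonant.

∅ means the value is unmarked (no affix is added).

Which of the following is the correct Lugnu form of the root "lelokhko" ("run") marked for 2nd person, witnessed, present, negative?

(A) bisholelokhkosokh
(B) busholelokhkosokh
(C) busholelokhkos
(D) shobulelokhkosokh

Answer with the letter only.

B

Attach polarity negative -s → lelokhkos.
Attach person 2nd person -okh → lelokhkosokh.
Attach evidentiality witnessed sho- → sholelokhkosokh.
Attach tense present bi- → bisholelokhkosokh.
Apply vowel harmony: bisholelokhkosokh → busholelokhkosokh.
Vowel deletion: no change.
So the correct form is busholelokhkosokh, option (B).
(C) busholelokhkos is wrong: it uses 3rd person instead of 2nd person for person.
(A) bisholelokhkosokh is wrong: it fails to apply the sound rule(s).
(D) shobulelokhkosokh is wrong: it has the affixes in the wrong order.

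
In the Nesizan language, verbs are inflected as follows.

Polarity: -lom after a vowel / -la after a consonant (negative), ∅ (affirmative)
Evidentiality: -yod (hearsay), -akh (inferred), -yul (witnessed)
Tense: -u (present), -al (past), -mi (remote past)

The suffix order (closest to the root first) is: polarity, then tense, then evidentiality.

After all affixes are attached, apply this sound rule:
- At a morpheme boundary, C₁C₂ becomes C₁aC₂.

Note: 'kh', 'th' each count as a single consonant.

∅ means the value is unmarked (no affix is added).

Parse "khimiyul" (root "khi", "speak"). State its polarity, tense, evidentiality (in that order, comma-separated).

Segment: khi-mi-yul.
polarity: ∅ → affirmative.
tense: -mi → remote past.
evidentiality: -yul → witnessed.

affirmative, remote past, witnessed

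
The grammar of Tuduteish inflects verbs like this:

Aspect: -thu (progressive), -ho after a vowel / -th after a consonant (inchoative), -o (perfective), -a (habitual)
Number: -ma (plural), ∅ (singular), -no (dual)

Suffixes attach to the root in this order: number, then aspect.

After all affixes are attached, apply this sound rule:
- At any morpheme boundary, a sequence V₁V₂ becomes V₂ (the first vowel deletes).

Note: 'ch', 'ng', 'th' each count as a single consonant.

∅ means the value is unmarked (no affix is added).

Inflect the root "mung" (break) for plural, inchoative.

Attach number plural -ma → mungma.
Attach aspect inchoative -ho (after vowel 'a') → mungmaho.
Vowel deletion: no change.

mungmaho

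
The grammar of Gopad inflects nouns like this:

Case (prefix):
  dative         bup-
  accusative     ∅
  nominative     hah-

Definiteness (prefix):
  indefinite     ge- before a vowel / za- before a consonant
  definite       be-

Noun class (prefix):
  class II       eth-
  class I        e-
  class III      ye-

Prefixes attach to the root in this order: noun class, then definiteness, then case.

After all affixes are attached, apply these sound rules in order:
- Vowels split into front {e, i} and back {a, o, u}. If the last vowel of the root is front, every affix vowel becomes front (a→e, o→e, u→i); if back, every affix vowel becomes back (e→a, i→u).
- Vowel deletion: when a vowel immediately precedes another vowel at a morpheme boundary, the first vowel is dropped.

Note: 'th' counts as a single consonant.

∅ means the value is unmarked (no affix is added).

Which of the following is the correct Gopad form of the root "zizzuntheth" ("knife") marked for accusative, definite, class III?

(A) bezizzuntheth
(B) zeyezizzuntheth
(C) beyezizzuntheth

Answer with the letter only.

Attach noun class class III ye- → yezizzuntheth.
Attach definiteness definite be- → beyezizzuntheth.
case = accusative: zero marking, form stays beyezizzuntheth.
Vowel harmony: no change.
Vowel deletion: no change.
So the correct form is beyezizzuntheth, option (C).
(A) bezizzuntheth is wrong: it uses class I instead of class III for noun class.
(B) zeyezizzuntheth is wrong: it uses indefinite instead of definite for definiteness.

C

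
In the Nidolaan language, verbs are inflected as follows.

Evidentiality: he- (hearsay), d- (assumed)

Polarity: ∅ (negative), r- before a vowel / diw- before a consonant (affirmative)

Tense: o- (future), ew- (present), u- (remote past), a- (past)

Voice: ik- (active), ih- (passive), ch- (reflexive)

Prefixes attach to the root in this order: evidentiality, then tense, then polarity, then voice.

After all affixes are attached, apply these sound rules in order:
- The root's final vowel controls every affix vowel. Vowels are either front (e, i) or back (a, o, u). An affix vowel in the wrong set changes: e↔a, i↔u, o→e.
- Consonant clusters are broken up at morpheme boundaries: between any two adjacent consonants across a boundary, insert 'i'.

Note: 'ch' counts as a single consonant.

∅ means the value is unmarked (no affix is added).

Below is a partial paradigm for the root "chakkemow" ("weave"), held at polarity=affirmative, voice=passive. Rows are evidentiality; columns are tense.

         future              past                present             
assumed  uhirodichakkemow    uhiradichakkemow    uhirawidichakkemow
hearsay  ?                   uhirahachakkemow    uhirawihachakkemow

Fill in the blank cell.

Attach evidentiality hearsay he- → hechakkemow.
Attach tense future o- → ohechakkemow.
Attach polarity affirmative r- (before vowel 'o') → rohechakkemow.
Attach voice passive ih- → ihrohechakkemow.
Apply vowel harmony: ihrohechakkemow → uhrohachakkemow.
Apply epenthesis: uhrohachakkemow → uhirohachakkemow.

uhirohachakkemow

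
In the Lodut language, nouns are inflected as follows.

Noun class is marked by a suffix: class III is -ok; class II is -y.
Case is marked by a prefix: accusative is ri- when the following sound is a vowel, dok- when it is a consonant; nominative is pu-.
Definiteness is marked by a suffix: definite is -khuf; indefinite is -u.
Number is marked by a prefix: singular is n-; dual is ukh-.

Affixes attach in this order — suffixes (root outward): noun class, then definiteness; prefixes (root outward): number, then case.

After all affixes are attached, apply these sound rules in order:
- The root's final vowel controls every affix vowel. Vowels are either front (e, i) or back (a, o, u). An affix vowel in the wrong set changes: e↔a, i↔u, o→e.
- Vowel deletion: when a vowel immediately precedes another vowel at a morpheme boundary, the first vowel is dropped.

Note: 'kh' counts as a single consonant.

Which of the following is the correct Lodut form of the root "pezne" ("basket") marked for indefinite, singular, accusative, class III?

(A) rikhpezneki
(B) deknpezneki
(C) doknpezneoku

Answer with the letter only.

Attach noun class class III -ok → pezneok.
Attach number singular n- → npezneok.
Attach definiteness indefinite -u → npezneoku.
Attach case accusative dok- (before consonant 'n') → doknpezneoku.
Apply vowel harmony: doknpezneoku → deknpezneeki.
Apply vowel deletion: deknpezneeki → deknpezneki.
So the correct form is deknpezneki, option (B).
(C) doknpezneoku is wrong: it fails to apply the sound rule(s).
(A) rikhpezneki is wrong: it uses dual instead of singular for number.

B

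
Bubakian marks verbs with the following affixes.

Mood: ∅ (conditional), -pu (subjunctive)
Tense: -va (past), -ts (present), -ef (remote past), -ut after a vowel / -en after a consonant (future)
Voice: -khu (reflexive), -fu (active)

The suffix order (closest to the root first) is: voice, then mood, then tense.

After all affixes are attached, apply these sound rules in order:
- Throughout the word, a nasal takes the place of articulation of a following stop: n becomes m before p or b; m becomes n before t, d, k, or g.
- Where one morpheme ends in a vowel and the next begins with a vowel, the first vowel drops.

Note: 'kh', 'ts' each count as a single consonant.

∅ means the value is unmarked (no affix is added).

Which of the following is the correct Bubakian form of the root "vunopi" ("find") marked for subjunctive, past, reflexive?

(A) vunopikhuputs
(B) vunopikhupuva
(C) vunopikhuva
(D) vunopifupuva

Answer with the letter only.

B

Attach voice reflexive -khu → vunopikhu.
Attach mood subjunctive -pu → vunopikhupu.
Attach tense past -va → vunopikhupuva.
Nasal assimilation: no change.
Vowel deletion: no change.
So the correct form is vunopikhupuva, option (B).
(C) vunopikhuva is wrong: it uses conditional instead of subjunctive for mood.
(A) vunopikhuputs is wrong: it uses present instead of past for tense.
(D) vunopifupuva is wrong: it uses active instead of reflexive for voice.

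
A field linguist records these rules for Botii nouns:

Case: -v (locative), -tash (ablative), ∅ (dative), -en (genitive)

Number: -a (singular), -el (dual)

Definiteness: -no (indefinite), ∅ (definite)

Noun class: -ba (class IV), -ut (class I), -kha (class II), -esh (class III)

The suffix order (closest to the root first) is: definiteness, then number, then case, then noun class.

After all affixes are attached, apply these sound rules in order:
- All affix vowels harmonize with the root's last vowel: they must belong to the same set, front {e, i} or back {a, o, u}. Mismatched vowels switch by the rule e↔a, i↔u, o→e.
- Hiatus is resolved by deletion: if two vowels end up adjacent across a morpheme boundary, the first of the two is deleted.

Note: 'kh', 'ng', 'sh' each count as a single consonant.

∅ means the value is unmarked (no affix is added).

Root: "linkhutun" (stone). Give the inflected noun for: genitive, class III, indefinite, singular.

linkhutunnanash

Attach definiteness indefinite -no → linkhutunno.
Attach number singular -a → linkhutunnoa.
Attach case genitive -en → linkhutunnoaen.
Attach noun class class III -esh → linkhutunnoaenesh.
Apply vowel harmony: linkhutunnoaenesh → linkhutunnoaanash.
Apply vowel deletion: linkhutunnoaanash → linkhutunnanash.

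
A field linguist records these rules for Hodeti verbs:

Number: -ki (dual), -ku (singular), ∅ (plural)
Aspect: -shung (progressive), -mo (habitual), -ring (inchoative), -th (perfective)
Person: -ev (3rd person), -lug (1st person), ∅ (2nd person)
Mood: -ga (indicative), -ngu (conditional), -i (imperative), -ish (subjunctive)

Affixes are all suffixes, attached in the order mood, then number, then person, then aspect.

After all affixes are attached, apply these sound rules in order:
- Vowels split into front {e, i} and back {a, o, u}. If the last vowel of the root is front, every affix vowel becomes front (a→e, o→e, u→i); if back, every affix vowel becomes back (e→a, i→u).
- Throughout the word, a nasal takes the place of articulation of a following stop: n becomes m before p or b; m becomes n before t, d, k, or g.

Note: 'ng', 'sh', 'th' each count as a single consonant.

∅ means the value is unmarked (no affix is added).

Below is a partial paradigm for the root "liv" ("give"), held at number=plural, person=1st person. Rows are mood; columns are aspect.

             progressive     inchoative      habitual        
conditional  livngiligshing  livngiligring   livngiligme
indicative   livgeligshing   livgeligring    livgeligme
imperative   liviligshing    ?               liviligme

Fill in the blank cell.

Attach mood imperative -i → livi.
number = plural: zero marking, form stays livi.
Attach person 1st person -lug → livilug.
Attach aspect inchoative -ring → livilugring.
Apply vowel harmony: livilugring → liviligring.
Nasal assimilation: no change.

liviligring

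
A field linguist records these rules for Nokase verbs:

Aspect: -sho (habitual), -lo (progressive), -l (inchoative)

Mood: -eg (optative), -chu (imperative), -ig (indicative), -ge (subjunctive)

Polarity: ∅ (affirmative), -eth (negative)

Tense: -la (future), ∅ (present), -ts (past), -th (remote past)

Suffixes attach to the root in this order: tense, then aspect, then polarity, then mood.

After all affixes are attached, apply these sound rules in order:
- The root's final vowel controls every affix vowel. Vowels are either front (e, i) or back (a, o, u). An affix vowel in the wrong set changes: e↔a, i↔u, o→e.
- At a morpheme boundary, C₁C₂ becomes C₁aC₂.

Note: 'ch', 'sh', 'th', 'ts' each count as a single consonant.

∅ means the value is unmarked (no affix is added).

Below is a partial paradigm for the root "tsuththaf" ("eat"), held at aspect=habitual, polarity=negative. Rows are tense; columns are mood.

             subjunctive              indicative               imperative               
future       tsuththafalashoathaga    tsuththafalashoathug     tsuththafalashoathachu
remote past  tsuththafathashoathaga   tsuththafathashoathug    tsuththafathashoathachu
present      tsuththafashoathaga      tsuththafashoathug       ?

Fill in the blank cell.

tense = present: zero marking, form stays tsuththaf.
Attach aspect habitual -sho → tsuththafsho.
Attach polarity negative -eth → tsuththafshoeth.
Attach mood imperative -chu → tsuththafshoethchu.
Apply vowel harmony: tsuththafshoethchu → tsuththafshoathchu.
Apply epenthesis: tsuththafshoathchu → tsuththafashoathachu.

tsuththafashoathachu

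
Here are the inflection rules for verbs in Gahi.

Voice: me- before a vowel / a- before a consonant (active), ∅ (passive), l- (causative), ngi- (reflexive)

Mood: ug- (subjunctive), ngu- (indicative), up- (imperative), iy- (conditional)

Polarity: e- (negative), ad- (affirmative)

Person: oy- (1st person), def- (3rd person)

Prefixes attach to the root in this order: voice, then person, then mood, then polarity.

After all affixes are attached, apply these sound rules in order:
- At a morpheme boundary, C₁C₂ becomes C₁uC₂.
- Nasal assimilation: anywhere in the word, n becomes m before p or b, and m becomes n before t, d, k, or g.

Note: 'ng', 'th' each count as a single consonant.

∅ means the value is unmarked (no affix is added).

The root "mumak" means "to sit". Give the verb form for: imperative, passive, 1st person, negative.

voice = passive: zero marking, form stays mumak.
Attach person 1st person oy- → oymumak.
Attach mood imperative up- → upoymumak.
Attach polarity negative e- → eupoymumak.
Apply epenthesis: eupoymumak → eupoyumumak.
Nasal assimilation: no change.

eupoyumumak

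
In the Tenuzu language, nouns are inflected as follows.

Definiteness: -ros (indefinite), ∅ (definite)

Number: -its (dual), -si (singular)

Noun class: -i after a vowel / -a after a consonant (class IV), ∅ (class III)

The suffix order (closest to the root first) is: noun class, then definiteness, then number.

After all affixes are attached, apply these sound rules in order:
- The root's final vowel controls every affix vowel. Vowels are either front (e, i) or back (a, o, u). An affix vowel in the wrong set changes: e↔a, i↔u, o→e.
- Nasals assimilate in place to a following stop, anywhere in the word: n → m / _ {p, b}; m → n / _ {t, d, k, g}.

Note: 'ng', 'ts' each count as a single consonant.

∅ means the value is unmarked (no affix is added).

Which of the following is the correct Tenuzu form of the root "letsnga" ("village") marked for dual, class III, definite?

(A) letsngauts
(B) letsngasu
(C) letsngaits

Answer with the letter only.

A

noun class = class III: zero marking, form stays letsnga.
definiteness = definite: zero marking, form stays letsnga.
Attach number dual -its → letsngaits.
Apply vowel harmony: letsngaits → letsngauts.
Nasal assimilation: no change.
So the correct form is letsngauts, option (A).
(B) letsngasu is wrong: it uses singular instead of dual for number.
(C) letsngaits is wrong: it fails to apply the sound rule(s).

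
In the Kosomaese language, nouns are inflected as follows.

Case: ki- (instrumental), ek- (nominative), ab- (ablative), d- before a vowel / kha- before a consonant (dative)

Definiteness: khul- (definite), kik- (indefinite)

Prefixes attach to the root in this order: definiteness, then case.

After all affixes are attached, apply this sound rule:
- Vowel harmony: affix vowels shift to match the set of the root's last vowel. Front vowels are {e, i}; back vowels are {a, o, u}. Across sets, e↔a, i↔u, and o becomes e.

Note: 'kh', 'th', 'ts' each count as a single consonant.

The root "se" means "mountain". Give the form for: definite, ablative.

Attach definiteness definite khul- → khulse.
Attach case ablative ab- → abkhulse.
Apply vowel harmony: abkhulse → ebkhilse.

ebkhilse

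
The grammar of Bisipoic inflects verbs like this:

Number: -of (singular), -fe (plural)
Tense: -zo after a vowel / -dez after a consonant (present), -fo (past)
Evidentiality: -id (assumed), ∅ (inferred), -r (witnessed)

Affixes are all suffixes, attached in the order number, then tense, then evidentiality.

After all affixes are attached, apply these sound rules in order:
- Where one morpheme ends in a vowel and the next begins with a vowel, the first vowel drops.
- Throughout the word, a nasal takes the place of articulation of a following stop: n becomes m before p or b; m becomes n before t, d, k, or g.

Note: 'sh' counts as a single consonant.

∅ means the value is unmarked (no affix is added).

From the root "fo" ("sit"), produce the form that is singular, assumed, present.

Attach number singular -of → foof.
Attach tense present -dez (after consonant 'f') → foofdez.
Attach evidentiality assumed -id → foofdezid.
Apply vowel deletion: foofdezid → fofdezid.
Nasal assimilation: no change.

fofdezid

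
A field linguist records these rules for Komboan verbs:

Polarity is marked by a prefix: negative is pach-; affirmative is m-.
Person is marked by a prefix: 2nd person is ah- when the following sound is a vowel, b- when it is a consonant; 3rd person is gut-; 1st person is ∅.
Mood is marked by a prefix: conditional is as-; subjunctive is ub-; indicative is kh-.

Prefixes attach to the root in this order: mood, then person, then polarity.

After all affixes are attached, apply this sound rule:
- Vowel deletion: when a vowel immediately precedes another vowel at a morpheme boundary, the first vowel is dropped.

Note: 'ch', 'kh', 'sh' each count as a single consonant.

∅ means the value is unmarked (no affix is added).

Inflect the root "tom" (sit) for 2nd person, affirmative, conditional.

Attach mood conditional as- → astom.
Attach person 2nd person ah- (before vowel 'a') → ahastom.
Attach polarity affirmative m- → mahastom.
Vowel deletion: no change.

mahastom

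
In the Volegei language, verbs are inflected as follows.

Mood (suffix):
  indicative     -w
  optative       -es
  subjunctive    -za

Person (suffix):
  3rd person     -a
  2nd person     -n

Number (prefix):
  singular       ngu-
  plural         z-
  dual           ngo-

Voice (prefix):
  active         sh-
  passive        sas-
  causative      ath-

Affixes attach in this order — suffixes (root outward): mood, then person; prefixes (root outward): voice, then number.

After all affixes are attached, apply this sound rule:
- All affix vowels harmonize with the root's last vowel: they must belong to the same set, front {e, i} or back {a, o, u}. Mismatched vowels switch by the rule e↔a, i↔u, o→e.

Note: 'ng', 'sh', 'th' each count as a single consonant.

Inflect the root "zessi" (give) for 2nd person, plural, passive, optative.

Attach mood optative -es → zessies.
Attach voice passive sas- → saszessies.
Attach number plural z- → zsaszessies.
Attach person 2nd person -n → zsaszessiesn.
Apply vowel harmony: zsaszessiesn → zseszessiesn.

zseszessiesn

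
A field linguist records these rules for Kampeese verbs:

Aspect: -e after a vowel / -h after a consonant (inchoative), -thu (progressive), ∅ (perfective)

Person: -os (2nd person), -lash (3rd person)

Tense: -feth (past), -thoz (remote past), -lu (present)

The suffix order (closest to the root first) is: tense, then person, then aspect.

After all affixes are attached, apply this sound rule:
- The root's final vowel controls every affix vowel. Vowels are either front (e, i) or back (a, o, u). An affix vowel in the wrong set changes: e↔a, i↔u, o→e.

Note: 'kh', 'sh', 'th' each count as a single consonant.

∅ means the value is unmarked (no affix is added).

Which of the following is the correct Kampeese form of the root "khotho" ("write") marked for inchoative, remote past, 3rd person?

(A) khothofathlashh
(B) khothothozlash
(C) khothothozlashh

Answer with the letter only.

C

Attach tense remote past -thoz → khothothoz.
Attach person 3rd person -lash → khothothozlash.
Attach aspect inchoative -h (after consonant 'sh') → khothothozlashh.
Vowel harmony: no change.
So the correct form is khothothozlashh, option (C).
(B) khothothozlash is wrong: it uses perfective instead of inchoative for aspect.
(A) khothofathlashh is wrong: it uses past instead of remote past for tense.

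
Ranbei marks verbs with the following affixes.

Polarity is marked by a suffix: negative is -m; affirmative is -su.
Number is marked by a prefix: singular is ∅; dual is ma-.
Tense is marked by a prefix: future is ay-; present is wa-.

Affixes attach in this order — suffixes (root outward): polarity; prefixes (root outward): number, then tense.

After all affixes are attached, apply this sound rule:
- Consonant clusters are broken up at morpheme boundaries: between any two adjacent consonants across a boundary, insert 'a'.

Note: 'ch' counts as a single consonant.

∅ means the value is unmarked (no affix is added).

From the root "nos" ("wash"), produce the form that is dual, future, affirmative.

ayamanosasu

Attach number dual ma- → manos.
Attach tense future ay- → aymanos.
Attach polarity affirmative -su → aymanossu.
Apply epenthesis: aymanossu → ayamanosasu.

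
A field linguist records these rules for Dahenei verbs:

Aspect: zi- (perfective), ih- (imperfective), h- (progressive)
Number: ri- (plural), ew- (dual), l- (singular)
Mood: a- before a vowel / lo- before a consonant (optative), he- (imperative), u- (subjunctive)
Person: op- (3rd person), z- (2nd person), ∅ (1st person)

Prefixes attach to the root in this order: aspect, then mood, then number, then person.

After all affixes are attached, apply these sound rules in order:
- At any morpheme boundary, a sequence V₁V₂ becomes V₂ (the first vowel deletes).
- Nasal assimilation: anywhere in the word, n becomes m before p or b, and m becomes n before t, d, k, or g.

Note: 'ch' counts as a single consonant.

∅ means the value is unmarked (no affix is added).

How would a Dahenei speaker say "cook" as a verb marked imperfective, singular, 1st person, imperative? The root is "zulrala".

lhihzulrala

Attach aspect imperfective ih- → ihzulrala.
Attach mood imperative he- → heihzulrala.
Attach number singular l- → lheihzulrala.
person = 1st person: zero marking, form stays lheihzulrala.
Apply vowel deletion: lheihzulrala → lhihzulrala.
Nasal assimilation: no change.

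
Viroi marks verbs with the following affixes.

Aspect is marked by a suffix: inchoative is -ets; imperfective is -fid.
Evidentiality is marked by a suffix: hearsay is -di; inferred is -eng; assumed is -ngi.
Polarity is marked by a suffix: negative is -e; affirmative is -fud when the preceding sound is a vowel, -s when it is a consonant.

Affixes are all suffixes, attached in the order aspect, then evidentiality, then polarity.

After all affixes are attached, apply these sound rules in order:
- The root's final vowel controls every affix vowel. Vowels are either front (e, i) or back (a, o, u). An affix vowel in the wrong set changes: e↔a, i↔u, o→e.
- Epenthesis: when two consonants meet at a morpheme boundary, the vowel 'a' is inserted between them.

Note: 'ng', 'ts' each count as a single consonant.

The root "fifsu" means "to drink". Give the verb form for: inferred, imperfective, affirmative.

fifsufudangas

Attach aspect imperfective -fid → fifsufid.
Attach evidentiality inferred -eng → fifsufideng.
Attach polarity affirmative -s (after consonant 'ng') → fifsufidengs.
Apply vowel harmony: fifsufidengs → fifsufudangs.
Apply epenthesis: fifsufudangs → fifsufudangas.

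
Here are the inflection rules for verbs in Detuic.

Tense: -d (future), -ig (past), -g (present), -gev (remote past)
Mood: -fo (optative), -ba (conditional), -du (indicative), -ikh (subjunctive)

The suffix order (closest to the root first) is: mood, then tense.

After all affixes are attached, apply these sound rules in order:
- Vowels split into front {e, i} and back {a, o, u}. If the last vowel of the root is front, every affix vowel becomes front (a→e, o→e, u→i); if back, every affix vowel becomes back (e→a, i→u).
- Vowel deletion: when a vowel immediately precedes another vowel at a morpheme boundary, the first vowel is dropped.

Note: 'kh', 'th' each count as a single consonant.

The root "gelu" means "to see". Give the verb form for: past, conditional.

Attach mood conditional -ba → geluba.
Attach tense past -ig → gelubaig.
Apply vowel harmony: gelubaig → gelubaug.
Apply vowel deletion: gelubaug → gelubug.

gelubug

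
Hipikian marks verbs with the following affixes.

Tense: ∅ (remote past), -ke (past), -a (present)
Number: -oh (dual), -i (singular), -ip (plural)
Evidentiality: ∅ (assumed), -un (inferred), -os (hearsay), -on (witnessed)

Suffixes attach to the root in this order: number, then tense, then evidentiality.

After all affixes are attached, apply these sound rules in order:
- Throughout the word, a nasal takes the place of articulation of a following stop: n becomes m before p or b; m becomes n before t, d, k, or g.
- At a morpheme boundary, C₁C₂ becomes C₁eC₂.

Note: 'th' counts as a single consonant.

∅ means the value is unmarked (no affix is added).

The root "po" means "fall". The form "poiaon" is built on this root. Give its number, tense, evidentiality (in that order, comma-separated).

singular, present, witnessed

Segment: po-i-a-on.
number: -i → singular.
tense: -a → present.
evidentiality: -on → witnessed.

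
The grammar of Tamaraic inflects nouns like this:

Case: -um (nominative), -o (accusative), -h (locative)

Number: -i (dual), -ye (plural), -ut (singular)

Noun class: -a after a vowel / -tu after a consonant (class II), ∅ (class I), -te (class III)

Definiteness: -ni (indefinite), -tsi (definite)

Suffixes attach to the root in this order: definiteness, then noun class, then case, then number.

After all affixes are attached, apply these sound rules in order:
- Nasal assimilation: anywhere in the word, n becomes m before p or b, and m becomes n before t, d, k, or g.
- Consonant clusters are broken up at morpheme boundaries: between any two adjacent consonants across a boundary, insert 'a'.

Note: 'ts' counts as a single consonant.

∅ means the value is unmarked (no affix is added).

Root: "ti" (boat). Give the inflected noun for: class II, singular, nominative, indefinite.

tiniaumut

Attach definiteness indefinite -ni → tini.
Attach noun class class II -a (after vowel 'i') → tinia.
Attach case nominative -um → tiniaum.
Attach number singular -ut → tiniaumut.
Nasal assimilation: no change.
Epenthesis: no change.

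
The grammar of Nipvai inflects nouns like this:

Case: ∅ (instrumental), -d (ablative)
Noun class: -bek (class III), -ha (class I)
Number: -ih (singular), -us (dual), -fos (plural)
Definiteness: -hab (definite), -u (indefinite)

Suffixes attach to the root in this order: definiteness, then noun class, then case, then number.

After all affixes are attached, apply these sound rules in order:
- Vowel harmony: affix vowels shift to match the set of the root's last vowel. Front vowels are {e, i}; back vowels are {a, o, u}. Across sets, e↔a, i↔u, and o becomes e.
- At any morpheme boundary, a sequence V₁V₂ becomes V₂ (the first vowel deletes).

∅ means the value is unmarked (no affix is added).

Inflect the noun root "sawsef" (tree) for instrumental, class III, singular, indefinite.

sawsefibekih

Attach definiteness indefinite -u → sawsefu.
Attach noun class class III -bek → sawsefubek.
case = instrumental: zero marking, form stays sawsefubek.
Attach number singular -ih → sawsefubekih.
Apply vowel harmony: sawsefubekih → sawsefibekih.
Vowel deletion: no change.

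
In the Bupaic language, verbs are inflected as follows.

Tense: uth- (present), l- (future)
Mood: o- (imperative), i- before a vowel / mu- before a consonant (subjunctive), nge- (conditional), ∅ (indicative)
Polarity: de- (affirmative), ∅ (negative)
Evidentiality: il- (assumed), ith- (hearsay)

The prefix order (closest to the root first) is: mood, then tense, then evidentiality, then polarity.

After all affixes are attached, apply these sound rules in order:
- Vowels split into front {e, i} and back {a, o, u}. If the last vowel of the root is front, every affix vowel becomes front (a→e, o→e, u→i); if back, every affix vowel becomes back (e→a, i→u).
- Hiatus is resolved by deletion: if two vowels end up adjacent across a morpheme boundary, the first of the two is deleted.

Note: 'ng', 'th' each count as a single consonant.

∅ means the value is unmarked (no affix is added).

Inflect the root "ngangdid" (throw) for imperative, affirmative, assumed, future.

Attach mood imperative o- → ongangdid.
Attach tense future l- → longangdid.
Attach evidentiality assumed il- → illongangdid.
Attach polarity affirmative de- → deillongangdid.
Apply vowel harmony: deillongangdid → deillengangdid.
Apply vowel deletion: deillengangdid → dillengangdid.

dillengangdid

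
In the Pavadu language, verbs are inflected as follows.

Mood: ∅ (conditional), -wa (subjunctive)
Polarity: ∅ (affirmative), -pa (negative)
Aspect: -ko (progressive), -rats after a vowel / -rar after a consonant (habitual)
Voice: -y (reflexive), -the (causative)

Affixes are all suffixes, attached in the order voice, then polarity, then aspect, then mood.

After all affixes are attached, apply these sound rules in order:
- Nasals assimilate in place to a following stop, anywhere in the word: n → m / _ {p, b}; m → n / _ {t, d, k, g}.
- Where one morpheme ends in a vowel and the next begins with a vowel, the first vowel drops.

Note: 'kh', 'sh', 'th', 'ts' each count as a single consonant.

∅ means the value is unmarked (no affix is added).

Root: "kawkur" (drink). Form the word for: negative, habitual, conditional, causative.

Attach voice causative -the → kawkurthe.
Attach polarity negative -pa → kawkurthepa.
Attach aspect habitual -rats (after vowel 'a') → kawkurtheparats.
mood = conditional: zero marking, form stays kawkurtheparats.
Nasal assimilation: no change.
Vowel deletion: no change.

kawkurtheparats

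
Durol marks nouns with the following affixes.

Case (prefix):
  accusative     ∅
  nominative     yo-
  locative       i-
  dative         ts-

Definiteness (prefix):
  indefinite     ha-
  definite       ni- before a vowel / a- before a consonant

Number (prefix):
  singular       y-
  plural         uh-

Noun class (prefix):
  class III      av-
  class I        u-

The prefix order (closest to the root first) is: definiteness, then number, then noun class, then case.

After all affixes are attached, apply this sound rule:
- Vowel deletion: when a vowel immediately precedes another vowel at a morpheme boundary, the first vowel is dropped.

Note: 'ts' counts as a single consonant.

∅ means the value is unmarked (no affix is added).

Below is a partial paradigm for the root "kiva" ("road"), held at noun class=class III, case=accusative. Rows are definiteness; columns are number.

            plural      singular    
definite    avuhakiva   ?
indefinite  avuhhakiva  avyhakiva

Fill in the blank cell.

Attach definiteness definite a- (before consonant 'k') → akiva.
Attach number singular y- → yakiva.
Attach noun class class III av- → avyakiva.
case = accusative: zero marking, form stays avyakiva.
Vowel deletion: no change.

avyakiva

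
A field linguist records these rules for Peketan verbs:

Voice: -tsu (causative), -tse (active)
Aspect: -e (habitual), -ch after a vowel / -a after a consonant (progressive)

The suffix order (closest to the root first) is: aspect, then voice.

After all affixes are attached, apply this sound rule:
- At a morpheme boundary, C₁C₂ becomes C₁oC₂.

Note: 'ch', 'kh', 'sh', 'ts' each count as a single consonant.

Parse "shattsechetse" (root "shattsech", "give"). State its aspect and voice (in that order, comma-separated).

Segment: shattsech-e-tse.
aspect: -e → habitual.
voice: -tse → active.

habitual, active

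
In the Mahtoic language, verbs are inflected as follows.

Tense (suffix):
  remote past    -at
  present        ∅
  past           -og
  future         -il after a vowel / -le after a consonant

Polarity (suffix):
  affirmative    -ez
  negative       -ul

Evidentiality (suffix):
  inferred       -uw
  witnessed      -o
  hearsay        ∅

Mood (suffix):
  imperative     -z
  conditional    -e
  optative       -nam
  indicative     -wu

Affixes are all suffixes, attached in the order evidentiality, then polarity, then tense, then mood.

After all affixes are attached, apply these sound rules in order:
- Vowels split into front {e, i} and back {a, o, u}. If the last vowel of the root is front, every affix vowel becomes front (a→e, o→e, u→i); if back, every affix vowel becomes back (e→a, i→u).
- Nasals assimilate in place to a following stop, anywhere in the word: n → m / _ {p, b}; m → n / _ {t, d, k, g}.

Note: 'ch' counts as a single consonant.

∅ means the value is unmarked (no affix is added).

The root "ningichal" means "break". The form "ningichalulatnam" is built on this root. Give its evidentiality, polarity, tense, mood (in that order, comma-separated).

Segment: ningichal-ul-at-nam.
evidentiality: ∅ → hearsay.
polarity: -ul → negative.
tense: -at → remote past.
mood: -nam → optative.

hearsay, negative, remote past, optative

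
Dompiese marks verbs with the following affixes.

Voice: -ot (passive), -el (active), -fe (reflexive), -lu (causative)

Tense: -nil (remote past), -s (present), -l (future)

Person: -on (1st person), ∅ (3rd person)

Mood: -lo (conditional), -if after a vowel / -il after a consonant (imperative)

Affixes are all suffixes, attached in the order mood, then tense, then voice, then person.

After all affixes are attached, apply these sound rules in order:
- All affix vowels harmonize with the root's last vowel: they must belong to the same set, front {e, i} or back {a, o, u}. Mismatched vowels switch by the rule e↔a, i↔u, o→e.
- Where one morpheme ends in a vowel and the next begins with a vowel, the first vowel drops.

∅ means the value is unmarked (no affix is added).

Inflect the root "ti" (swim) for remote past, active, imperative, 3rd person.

Attach mood imperative -if (after vowel 'i') → tiif.
Attach tense remote past -nil → tiifnil.
Attach voice active -el → tiifnilel.
person = 3rd person: zero marking, form stays tiifnilel.
Vowel harmony: no change.
Apply vowel deletion: tiifnilel → tifnilel.

tifnilel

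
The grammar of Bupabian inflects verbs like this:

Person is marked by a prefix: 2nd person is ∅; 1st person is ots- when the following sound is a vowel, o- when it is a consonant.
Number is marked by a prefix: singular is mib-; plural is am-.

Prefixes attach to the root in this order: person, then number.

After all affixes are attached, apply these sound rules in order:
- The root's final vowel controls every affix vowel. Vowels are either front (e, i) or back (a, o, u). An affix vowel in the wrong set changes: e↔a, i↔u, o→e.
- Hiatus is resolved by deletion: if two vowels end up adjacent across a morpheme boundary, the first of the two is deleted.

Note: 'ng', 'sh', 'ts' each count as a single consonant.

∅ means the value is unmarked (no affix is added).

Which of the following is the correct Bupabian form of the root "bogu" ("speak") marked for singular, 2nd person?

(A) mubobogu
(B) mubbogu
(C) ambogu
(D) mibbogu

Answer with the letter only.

person = 2nd person: zero marking, form stays bogu.
Attach number singular mib- → mibbogu.
Apply vowel harmony: mibbogu → mubbogu.
Vowel deletion: no change.
So the correct form is mubbogu, option (B).
(C) ambogu is wrong: it uses plural instead of singular for number.
(A) mubobogu is wrong: it uses 1st person instead of 2nd person for person.
(D) mibbogu is wrong: it fails to apply the sound rule(s).

B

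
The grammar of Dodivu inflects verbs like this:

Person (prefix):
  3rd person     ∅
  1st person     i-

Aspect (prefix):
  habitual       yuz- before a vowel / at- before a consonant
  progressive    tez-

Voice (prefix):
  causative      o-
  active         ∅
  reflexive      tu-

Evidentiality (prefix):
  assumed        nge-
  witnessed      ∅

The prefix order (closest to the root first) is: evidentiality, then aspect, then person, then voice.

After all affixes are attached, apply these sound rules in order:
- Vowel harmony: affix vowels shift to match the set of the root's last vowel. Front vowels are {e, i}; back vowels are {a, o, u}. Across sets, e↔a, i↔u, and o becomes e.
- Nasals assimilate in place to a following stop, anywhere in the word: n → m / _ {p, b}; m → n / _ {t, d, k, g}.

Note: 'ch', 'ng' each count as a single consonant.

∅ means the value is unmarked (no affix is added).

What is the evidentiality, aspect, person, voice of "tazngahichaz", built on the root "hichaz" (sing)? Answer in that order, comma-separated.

assumed, progressive, 3rd person, active

Segment: tez-nge-hichaz.
evidentiality: nge- → assumed.
aspect: tez- → progressive.
person: ∅ → 3rd person.
voice: ∅ → active.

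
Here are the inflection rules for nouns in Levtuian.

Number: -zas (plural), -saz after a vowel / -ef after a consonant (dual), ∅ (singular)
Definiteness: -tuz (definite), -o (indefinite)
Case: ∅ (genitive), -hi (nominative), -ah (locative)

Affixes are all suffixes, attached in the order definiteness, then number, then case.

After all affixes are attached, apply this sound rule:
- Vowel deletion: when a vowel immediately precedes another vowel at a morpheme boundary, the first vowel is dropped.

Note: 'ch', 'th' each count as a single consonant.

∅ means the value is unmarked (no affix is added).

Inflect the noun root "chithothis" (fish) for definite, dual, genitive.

Attach definiteness definite -tuz → chithothistuz.
Attach number dual -ef (after consonant 'z') → chithothistuzef.
case = genitive: zero marking, form stays chithothistuzef.
Vowel deletion: no change.

chithothistuzef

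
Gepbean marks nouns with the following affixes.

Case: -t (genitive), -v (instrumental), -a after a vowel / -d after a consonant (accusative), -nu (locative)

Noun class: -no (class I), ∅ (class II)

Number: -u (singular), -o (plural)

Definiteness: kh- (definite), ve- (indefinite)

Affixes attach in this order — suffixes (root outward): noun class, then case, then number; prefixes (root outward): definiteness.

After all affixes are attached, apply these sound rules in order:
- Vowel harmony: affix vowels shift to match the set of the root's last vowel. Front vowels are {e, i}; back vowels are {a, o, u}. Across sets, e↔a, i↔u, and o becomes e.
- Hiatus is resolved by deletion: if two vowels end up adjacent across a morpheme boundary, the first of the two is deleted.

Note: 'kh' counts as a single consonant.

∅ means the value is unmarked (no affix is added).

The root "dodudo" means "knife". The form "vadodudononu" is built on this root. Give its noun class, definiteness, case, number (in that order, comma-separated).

class I, indefinite, locative, singular

Segment: ve-dodudo-no-nu-u.
noun class: -no → class I.
definiteness: ve- → indefinite.
case: -nu → locative.
number: -u → singular.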